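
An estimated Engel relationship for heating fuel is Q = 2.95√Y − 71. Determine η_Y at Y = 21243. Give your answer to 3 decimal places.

At Y = 21243: Q = 358.962.
dQ/dY = 2.95/(2√Y) = 0.0101201 at this income.
η = (dQ/dY)·(Y/Q) = 0.0101201 × (21243/358.962) = 0.599.

0.599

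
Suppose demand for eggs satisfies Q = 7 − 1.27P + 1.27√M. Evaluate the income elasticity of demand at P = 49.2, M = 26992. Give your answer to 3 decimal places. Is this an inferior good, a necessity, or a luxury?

At P = 49.2, M = 26992: Q = 153.167.
Holding P constant, ∂Q/∂M = 1.27/(2√M) = 0.00386506.
η_M = (∂Q/∂M)·(M/Q) = 0.00386506 × (26992/153.167) = 0.681.
Since 0 < η < 1, this is a necessity.

0.681 (necessity)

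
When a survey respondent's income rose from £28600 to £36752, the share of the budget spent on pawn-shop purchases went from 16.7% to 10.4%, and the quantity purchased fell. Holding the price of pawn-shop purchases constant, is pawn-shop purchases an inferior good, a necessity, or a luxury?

Quantity demanded falls as income rises, so η < 0.

inferior good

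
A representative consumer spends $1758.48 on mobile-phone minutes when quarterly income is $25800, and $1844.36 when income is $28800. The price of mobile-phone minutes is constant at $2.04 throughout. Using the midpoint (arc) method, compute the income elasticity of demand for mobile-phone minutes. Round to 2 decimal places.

With a constant price, Q₁ = 1758.48/2.04 = 862.000 and Q₂ = 1844.36/2.04 = 904.098 (equivalently, work directly with expenditure since P cancels).
Midpoint %ΔQ = (1844.36 − 1758.48)/1801.42 = 0.04767; midpoint %ΔI = (28800 − 25800)/27300 = 0.10989.
η = 0.04767 / 0.10989 = 0.43.

0.43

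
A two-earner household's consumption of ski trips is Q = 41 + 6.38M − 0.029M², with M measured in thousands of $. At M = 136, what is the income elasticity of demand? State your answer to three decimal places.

At M = 136: Q = 372.2960.
dQ/dM = 6.38 − 0.058M = -1.50800.
η = (dQ/dM)·(M/Q) = -1.50800 × (136/372.2960) = -0.551.

-0.551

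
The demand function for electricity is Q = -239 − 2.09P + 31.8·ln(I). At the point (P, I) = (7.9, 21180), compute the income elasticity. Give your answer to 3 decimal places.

0.519

At P = 7.9, I = 21180: Q = 61.243.
Holding P constant, ∂Q/∂I = 31.8/I = 0.00150142.
η_I = (∂Q/∂I)·(I/Q) = 0.00150142 × (21180/61.243) = 0.519.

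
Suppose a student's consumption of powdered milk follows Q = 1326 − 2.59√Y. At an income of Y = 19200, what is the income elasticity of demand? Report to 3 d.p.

-0.186

At Y = 19200: Q = 967.119.
dQ/dY = -2.59/(2√Y) = -0.00934586 at this income.
η = (dQ/dY)·(Y/Q) = -0.00934586 × (19200/967.119) = -0.186.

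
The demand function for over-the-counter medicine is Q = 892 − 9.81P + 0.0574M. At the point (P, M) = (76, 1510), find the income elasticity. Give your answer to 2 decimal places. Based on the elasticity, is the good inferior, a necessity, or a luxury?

0.37 (necessity)

At P = 76, M = 1510: Q = 233.114.
Holding P constant, ∂Q/∂M = 0.0574.
η_M = (∂Q/∂M)·(M/Q) = 0.0574 × (1510/233.114) = 0.37.
Since 0 < η < 1, this is a necessity.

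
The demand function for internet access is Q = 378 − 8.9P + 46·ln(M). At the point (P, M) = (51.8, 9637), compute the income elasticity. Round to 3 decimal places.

At P = 51.8, M = 9637: Q = 338.955.
Holding P constant, ∂Q/∂M = 46/M = 0.00477327.
η_M = (∂Q/∂M)·(M/Q) = 0.00477327 × (9637/338.955) = 0.136.

0.136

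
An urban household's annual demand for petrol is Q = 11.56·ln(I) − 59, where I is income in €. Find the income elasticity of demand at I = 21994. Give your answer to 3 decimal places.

At I = 21994: Q = 56.583.
dQ/dI = 11.56/I = 0.000525598 at this income.
η = (dQ/dI)·(I/Q) = 0.000525598 × (21994/56.583) = 0.204.

0.204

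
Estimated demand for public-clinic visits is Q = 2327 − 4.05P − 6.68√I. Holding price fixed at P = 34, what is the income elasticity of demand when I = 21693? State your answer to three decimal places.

At P = 34, I = 21693: Q = 1205.433.
Holding P constant, ∂Q/∂I = -6.68/(2√I) = -0.0226771.
η_I = (∂Q/∂I)·(I/Q) = -0.0226771 × (21693/1205.433) = -0.408.

-0.408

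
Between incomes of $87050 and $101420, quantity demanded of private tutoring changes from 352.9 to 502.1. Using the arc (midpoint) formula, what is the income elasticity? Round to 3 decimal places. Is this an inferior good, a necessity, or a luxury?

ΔQ = 502.1 − 352.9 = 149.2; midpoint Q̄ = (352.9 + 502.1)/2 = 427.5.
ΔI = 101420 − 87050 = 14370; midpoint Ī = (87050 + 101420)/2 = 94235.
η = (ΔQ/Q̄) ÷ (ΔI/Ī) = (149.2/427.5) ÷ (14370/94235) = 2.289.
η > 1 ⇒ luxury.

2.289 (luxury)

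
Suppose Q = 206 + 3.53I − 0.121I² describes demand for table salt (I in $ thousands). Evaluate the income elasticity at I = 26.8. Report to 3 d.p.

-0.371

At I = 26.8: Q = 213.6970.
dQ/dI = 3.53 − 0.242I = -2.95560.
η = (dQ/dI)·(I/Q) = -2.95560 × (26.8/213.6970) = -0.371.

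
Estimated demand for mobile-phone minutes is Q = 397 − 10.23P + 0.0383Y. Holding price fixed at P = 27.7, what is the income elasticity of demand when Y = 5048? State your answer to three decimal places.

At P = 27.7, Y = 5048: Q = 306.967.
Holding P constant, ∂Q/∂Y = 0.0383.
η_Y = (∂Q/∂Y)·(Y/Q) = 0.0383 × (5048/306.967) = 0.630.

0.630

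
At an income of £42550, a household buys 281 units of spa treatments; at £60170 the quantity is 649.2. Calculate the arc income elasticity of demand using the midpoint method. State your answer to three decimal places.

ΔQ = 649.2 − 281 = 368.2; midpoint Q̄ = (281 + 649.2)/2 = 465.1.
ΔI = 60170 − 42550 = 17620; midpoint Ī = (42550 + 60170)/2 = 51360.
η = (ΔQ/Q̄) ÷ (ΔI/Ī) = (368.2/465.1) ÷ (17620/51360) = 2.308.

2.308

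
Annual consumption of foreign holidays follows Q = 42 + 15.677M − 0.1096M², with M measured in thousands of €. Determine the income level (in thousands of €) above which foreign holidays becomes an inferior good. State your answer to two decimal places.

dQ/dM = 15.677 − 0.2192M.
The good is inferior where dQ/dM < 0. Setting dQ/dM = 0 gives M = 15.677 / 0.2192 = 71.52.

71.52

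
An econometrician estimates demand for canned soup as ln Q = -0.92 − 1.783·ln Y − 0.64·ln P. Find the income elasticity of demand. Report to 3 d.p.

-1.783

In a log-linear demand, the coefficient on ln Y is the income elasticity.
So η = -1.783.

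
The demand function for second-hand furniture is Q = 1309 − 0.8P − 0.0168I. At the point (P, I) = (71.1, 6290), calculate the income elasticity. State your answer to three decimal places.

At P = 71.1, I = 6290: Q = 1146.448.
Holding P constant, ∂Q/∂I = −0.0168.
η_I = (∂Q/∂I)·(I/Q) = -0.0168 × (6290/1146.448) = -0.092.

-0.092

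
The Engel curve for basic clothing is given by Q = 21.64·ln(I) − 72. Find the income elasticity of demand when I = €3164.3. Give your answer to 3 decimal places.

At I = 3164.3: Q = 102.412.
dQ/dI = 21.64/I = 0.0068388 at this income.
η = (dQ/dI)·(I/Q) = 0.0068388 × (3164.3/102.412) = 0.211.

0.211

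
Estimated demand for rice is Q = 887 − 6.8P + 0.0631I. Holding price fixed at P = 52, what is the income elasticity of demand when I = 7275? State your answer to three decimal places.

0.463

At P = 52, I = 7275: Q = 992.453.
Holding P constant, ∂Q/∂I = 0.0631.
η_I = (∂Q/∂I)·(I/Q) = 0.0631 × (7275/992.453) = 0.463.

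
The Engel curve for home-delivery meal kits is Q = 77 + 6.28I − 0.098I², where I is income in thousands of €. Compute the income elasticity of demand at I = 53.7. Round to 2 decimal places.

-1.73

At I = 53.7: Q = 131.6344.
dQ/dI = 6.28 − 0.196I = -4.24520.
η = (dQ/dI)·(I/Q) = -4.24520 × (53.7/131.6344) = -1.73.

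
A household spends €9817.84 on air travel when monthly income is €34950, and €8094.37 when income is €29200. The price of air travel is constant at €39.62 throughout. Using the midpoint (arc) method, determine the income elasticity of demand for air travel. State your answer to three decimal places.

With a constant price, Q₁ = 9817.84/39.62 = 247.800 and Q₂ = 8094.37/39.62 = 204.300 (equivalently, work directly with expenditure since P cancels).
Midpoint %ΔQ = (8094.37 − 9817.84)/8956.11 = -0.19244; midpoint %ΔI = (29200 − 34950)/32075 = -0.17927.
η = -0.19244 / -0.17927 = 1.073.

1.073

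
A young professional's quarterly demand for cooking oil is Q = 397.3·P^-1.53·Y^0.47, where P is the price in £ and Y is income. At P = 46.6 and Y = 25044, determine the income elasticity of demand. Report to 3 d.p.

For a multiplicative demand Q = A·P^α·Y^β, the income elasticity is β everywhere.
Here β = 0.47, so η = 0.470.

0.470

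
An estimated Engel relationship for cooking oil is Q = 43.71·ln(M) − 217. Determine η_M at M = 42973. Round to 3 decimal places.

0.175

At M = 42973: Q = 249.313.
dQ/dM = 43.71/M = 0.00101715 at this income.
η = (dQ/dM)·(M/Q) = 0.00101715 × (42973/249.313) = 0.175.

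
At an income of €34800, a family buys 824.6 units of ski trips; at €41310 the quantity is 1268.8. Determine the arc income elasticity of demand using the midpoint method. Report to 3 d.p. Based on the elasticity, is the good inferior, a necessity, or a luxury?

ΔQ = 1268.8 − 824.6 = 444.2; midpoint Q̄ = (824.6 + 1268.8)/2 = 1046.7.
ΔI = 41310 − 34800 = 6510; midpoint Ī = (34800 + 41310)/2 = 38055.
η = (ΔQ/Q̄) ÷ (ΔI/Ī) = (444.2/1046.7) ÷ (6510/38055) = 2.481.
η > 1 ⇒ luxury.

2.481 (luxury)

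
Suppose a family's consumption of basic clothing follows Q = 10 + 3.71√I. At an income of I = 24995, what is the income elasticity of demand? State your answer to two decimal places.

At I = 24995: Q = 596.544.
dQ/dI = 3.71/(2√I) = 0.0117332 at this income.
η = (dQ/dI)·(I/Q) = 0.0117332 × (24995/596.544) = 0.49.

0.49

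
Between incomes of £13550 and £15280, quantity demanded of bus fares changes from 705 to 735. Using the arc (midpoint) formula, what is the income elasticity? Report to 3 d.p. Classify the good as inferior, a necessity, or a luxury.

ΔQ = 735 − 705 = 30; midpoint Q̄ = (705 + 735)/2 = 720.
ΔI = 15280 − 13550 = 1730; midpoint Ī = (13550 + 15280)/2 = 14415.
η = (ΔQ/Q̄) ÷ (ΔI/Ī) = (30/720) ÷ (1730/14415) = 0.347.
0 < η < 1 ⇒ necessity.

0.347 (necessity)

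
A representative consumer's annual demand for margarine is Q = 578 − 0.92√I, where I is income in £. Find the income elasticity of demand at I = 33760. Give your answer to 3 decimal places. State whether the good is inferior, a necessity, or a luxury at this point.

-0.207 (inferior good)

At I = 33760: Q = 408.960.
dQ/dI = -0.92/(2√I) = -0.00250355 at this income.
η = (dQ/dI)·(I/Q) = -0.00250355 × (33760/408.960) = -0.207.
Since η < 0, the good is an inferior good.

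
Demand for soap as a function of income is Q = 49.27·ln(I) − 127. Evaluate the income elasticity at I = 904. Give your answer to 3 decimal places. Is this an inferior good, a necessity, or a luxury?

0.236 (necessity)

At I = 904: Q = 208.372.
dQ/dI = 49.27/I = 0.0545022 at this income.
η = (dQ/dI)·(I/Q) = 0.0545022 × (904/208.372) = 0.236.
Since 0 < η < 1, the good is a necessity.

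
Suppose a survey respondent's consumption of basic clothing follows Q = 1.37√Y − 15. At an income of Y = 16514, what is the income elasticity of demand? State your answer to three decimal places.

0.547

At Y = 16514: Q = 161.054.
dQ/dY = 1.37/(2√Y) = 0.00533046 at this income.
η = (dQ/dY)·(Y/Q) = 0.00533046 × (16514/161.054) = 0.547.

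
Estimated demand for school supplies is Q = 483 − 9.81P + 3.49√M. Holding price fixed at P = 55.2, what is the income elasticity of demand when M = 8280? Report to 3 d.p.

At P = 55.2, M = 8280: Q = 259.059.
Holding P constant, ∂Q/∂M = 3.49/(2√M) = 0.019177.
η_M = (∂Q/∂M)·(M/Q) = 0.019177 × (8280/259.059) = 0.613.

0.613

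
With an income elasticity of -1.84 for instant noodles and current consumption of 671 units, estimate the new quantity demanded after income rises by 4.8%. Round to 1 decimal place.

611.7

%ΔQ ≈ η × %ΔI = -1.84 × 4.8% = -8.832%.
New Q ≈ 671 × (1 − 0.08832) = 611.7.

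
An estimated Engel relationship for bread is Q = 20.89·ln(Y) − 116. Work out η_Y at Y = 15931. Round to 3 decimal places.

0.243

At Y = 15931: Q = 86.132.
dQ/dY = 20.89/Y = 0.00131128 at this income.
η = (dQ/dY)·(Y/Q) = 0.00131128 × (15931/86.132) = 0.243.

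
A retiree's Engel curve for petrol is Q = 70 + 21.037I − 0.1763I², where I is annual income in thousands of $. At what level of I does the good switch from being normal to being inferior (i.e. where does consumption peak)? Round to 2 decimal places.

dQ/dI = 21.037 − 0.3526I.
The good is inferior where dQ/dI < 0. Setting dQ/dI = 0 gives I = 21.037 / 0.3526 = 59.66.

59.66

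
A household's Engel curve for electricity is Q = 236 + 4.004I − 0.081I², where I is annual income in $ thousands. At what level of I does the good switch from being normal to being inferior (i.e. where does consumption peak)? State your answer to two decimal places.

dQ/dI = 4.004 − 0.162I.
The good is inferior where dQ/dI < 0. Setting dQ/dI = 0 gives I = 4.004 / 0.162 = 24.72.

24.72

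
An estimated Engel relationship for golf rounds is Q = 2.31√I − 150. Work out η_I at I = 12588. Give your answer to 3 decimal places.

At I = 12588: Q = 109.173.
dQ/dI = 2.31/(2√I) = 0.0102945 at this income.
η = (dQ/dI)·(I/Q) = 0.0102945 × (12588/109.173) = 1.187.

1.187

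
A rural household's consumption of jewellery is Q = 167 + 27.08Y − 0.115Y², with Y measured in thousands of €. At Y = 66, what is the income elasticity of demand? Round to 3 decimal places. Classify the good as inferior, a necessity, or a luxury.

At Y = 66: Q = 1453.3400.
dQ/dY = 27.08 − 0.23Y = 11.90000.
η = (dQ/dY)·(Y/Q) = 11.90000 × (66/1453.3400) = 0.540.
0 < η < 1 ⇒ necessity.

0.540 (necessity)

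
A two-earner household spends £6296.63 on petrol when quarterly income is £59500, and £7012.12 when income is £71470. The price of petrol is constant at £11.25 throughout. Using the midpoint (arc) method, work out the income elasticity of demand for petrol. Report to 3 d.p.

0.588

With a constant price, Q₁ = 6296.63/11.25 = 559.700 and Q₂ = 7012.12/11.25 = 623.300 (equivalently, work directly with expenditure since P cancels).
Midpoint %ΔQ = (7012.12 − 6296.63)/6654.38 = 0.10752; midpoint %ΔI = (71470 − 59500)/65485 = 0.18279.
η = 0.10752 / 0.18279 = 0.588.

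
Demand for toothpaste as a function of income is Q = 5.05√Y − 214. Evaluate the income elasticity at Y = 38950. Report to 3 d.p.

0.637

At Y = 38950: Q = 782.656.
dQ/dY = 5.05/(2√Y) = 0.012794 at this income.
η = (dQ/dY)·(Y/Q) = 0.012794 × (38950/782.656) = 0.637.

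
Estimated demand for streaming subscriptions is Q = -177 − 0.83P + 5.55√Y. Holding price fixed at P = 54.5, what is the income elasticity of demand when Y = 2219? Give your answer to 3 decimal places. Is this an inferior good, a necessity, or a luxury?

At P = 54.5, Y = 2219: Q = 39.205.
Holding P constant, ∂Q/∂Y = 5.55/(2√Y) = 0.0589094.
η_Y = (∂Q/∂Y)·(Y/Q) = 0.0589094 × (2219/39.205) = 3.334.
Since η > 1, this is a luxury.

3.334 (luxury)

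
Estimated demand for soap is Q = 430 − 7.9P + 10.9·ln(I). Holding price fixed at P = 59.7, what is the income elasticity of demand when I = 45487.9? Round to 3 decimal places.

0.145

At P = 59.7, I = 45487.9: Q = 75.275.
Holding P constant, ∂Q/∂I = 10.9/I = 0.000239624.
η_I = (∂Q/∂I)·(I/Q) = 0.000239624 × (45487.9/75.275) = 0.145.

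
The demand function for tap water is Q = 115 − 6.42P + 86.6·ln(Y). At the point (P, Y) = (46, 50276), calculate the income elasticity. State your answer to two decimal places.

At P = 46, Y = 50276: Q = 757.150.
Holding P constant, ∂Q/∂Y = 86.6/Y = 0.00172249.
η_Y = (∂Q/∂Y)·(Y/Q) = 0.00172249 × (50276/757.150) = 0.11.

0.11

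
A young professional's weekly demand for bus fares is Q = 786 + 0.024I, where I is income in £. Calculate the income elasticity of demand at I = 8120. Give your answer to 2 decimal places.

At I = 8120: Q = 980.880.
dQ/dI = 0.024.
η = (dQ/dI)·(I/Q) = 0.024 × (8120/980.880) = 0.20.

0.20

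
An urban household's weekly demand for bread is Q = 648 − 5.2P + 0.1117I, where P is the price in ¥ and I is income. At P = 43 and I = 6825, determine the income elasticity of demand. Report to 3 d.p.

At P = 43, I = 6825: Q = 1186.753.
Holding P constant, ∂Q/∂I = 0.1117.
η_I = (∂Q/∂I)·(I/Q) = 0.1117 × (6825/1186.753) = 0.642.

0.642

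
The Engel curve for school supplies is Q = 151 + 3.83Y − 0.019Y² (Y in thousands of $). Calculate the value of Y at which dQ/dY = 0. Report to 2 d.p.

100.79

dQ/dY = 3.83 − 0.038Y.
The good is inferior where dQ/dY < 0. Setting dQ/dY = 0 gives Y = 3.83 / 0.038 = 100.79.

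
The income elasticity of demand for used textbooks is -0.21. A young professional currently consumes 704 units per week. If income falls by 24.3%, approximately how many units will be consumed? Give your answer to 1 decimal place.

739.9

%ΔQ ≈ η × %ΔI = -0.21 × (-24.3%) = 5.103%.
New Q ≈ 704 × (1 + 0.05103) = 739.9.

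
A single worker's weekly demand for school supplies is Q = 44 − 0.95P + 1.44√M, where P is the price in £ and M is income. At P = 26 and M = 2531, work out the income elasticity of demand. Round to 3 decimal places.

0.395

At P = 26, M = 2531: Q = 91.745.
Holding P constant, ∂Q/∂M = 1.44/(2√M) = 0.0143115.
η_M = (∂Q/∂M)·(M/Q) = 0.0143115 × (2531/91.745) = 0.395.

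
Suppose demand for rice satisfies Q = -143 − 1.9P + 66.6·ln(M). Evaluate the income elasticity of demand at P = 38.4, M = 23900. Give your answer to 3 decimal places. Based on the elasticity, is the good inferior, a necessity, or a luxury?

0.146 (necessity)

At P = 38.4, M = 23900: Q = 455.477.
Holding P constant, ∂Q/∂M = 66.6/M = 0.00278661.
η_M = (∂Q/∂M)·(M/Q) = 0.00278661 × (23900/455.477) = 0.146.
Since 0 < η < 1, this is a necessity.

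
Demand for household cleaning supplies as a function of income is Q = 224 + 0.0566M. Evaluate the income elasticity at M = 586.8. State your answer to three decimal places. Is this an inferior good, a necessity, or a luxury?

0.129 (necessity)

At M = 586.8: Q = 257.213.
dQ/dM = 0.0566.
η = (dQ/dM)·(M/Q) = 0.0566 × (586.8/257.213) = 0.129.
Since 0 < η < 1, the good is a necessity.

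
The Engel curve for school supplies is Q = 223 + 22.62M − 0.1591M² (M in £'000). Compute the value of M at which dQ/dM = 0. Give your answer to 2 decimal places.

dQ/dM = 22.62 − 0.3182M.
The good is inferior where dQ/dM < 0. Setting dQ/dM = 0 gives M = 22.62 / 0.3182 = 71.09.

71.09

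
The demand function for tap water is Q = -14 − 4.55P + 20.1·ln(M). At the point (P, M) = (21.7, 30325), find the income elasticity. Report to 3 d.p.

0.212

At P = 21.7, M = 30325: Q = 94.692.
Holding P constant, ∂Q/∂M = 20.1/M = 0.000662819.
η_M = (∂Q/∂M)·(M/Q) = 0.000662819 × (30325/94.692) = 0.212.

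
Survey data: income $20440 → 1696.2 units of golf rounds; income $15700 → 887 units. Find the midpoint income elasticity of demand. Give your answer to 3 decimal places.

2.388

ΔQ = 887 − 1696.2 = -809.2; midpoint Q̄ = (1696.2 + 887)/2 = 1291.6.
ΔI = 15700 − 20440 = -4740; midpoint Ī = (20440 + 15700)/2 = 18070.
η = (ΔQ/Q̄) ÷ (ΔI/Ī) = (-809.2/1291.6) ÷ (-4740/18070) = 2.388.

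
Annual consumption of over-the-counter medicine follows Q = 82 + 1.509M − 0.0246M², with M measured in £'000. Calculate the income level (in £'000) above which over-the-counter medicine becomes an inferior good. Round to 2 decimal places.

dQ/dM = 1.509 − 0.0492M.
The good is inferior where dQ/dM < 0. Setting dQ/dM = 0 gives M = 1.509 / 0.0492 = 30.67.

30.67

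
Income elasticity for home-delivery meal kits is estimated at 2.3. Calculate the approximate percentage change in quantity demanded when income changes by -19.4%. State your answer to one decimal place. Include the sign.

-44.6%

%ΔQ ≈ η × %ΔI = 2.3 × (-19.4%) = -44.6%.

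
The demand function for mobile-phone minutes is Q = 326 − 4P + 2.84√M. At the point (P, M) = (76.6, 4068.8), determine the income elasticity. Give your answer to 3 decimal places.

At P = 76.6, M = 4068.8: Q = 200.755.
Holding P constant, ∂Q/∂M = 2.84/(2√M) = 0.0222615.
η_M = (∂Q/∂M)·(M/Q) = 0.0222615 × (4068.8/200.755) = 0.451.

0.451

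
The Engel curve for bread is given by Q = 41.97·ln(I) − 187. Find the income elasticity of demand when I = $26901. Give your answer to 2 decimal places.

At I = 26901: Q = 241.091.
dQ/dI = 41.97/I = 0.00156017 at this income.
η = (dQ/dI)·(I/Q) = 0.00156017 × (26901/241.091) = 0.17.

0.17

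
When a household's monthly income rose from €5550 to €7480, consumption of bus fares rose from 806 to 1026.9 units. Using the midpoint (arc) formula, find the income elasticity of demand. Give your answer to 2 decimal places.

0.81

ΔQ = 1026.9 − 806 = 220.9; midpoint Q̄ = (806 + 1026.9)/2 = 916.45.
ΔI = 7480 − 5550 = 1930; midpoint Ī = (5550 + 7480)/2 = 6515.
η = (ΔQ/Q̄) ÷ (ΔI/Ī) = (220.9/916.45) ÷ (1930/6515) = 0.81.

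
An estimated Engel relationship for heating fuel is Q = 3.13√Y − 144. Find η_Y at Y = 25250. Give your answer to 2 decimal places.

0.70

At Y = 25250: Q = 353.365.
dQ/dY = 3.13/(2√Y) = 0.00984881 at this income.
η = (dQ/dY)·(Y/Q) = 0.00984881 × (25250/353.365) = 0.70.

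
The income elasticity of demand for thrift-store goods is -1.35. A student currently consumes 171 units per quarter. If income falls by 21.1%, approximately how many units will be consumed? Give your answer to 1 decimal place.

%ΔQ ≈ η × %ΔI = -1.35 × (-21.1%) = 28.485%.
New Q ≈ 171 × (1 + 0.28485) = 219.7.

219.7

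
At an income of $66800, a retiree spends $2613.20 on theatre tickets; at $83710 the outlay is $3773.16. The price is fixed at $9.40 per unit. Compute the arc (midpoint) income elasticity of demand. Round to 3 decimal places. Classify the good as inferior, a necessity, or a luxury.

With a constant price, Q₁ = 2613.20/9.40 = 278.000 and Q₂ = 3773.16/9.40 = 401.400 (equivalently, work directly with expenditure since P cancels).
Midpoint %ΔQ = (3773.16 − 2613.20)/3193.18 = 0.36326; midpoint %ΔI = (83710 − 66800)/75255 = 0.22470.
η = 0.36326 / 0.22470 = 1.617.
η > 1 ⇒ luxury.

1.617 (luxury)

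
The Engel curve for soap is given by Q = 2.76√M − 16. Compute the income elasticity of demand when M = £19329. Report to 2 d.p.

0.52

At M = 19329: Q = 367.719.
dQ/dM = 2.76/(2√M) = 0.009926 at this income.
η = (dQ/dM)·(M/Q) = 0.009926 × (19329/367.719) = 0.52.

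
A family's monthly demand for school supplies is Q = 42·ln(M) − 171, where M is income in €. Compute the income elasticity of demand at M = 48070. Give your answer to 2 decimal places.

0.15

At M = 48070: Q = 281.777.
dQ/dM = 42/M = 0.000873726 at this income.
η = (dQ/dM)·(M/Q) = 0.000873726 × (48070/281.777) = 0.15.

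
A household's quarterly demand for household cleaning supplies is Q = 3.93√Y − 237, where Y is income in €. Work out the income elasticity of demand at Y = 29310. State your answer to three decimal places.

At Y = 29310: Q = 435.822.
dQ/dY = 3.93/(2√Y) = 0.0114777 at this income.
η = (dQ/dY)·(Y/Q) = 0.0114777 × (29310/435.822) = 0.772.

0.772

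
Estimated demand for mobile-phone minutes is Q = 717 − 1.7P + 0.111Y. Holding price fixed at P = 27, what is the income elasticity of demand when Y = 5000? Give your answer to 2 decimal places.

0.45

At P = 27, Y = 5000: Q = 1226.100.
Holding P constant, ∂Q/∂Y = 0.111.
η_Y = (∂Q/∂Y)·(Y/Q) = 0.111 × (5000/1226.100) = 0.45.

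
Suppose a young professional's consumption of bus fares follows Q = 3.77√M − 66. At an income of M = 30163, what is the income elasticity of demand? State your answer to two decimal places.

At M = 30163: Q = 588.755.
dQ/dM = 3.77/(2√M) = 0.0108536 at this income.
η = (dQ/dM)·(M/Q) = 0.0108536 × (30163/588.755) = 0.56.

0.56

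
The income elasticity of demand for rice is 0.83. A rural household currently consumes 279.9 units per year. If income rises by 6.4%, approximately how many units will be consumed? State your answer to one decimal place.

294.8

%ΔQ ≈ η × %ΔI = 0.83 × 6.4% = 5.312%.
New Q ≈ 279.9 × (1 + 0.05312) = 294.8.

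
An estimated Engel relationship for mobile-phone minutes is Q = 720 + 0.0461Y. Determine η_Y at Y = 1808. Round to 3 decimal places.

At Y = 1808: Q = 803.349.
dQ/dY = 0.0461.
η = (dQ/dY)·(Y/Q) = 0.0461 × (1808/803.349) = 0.104.

0.104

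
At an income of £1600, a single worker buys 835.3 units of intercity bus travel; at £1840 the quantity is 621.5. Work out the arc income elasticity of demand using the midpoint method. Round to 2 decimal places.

-2.10

ΔQ = 621.5 − 835.3 = -213.8; midpoint Q̄ = (835.3 + 621.5)/2 = 728.4.
ΔI = 1840 − 1600 = 240; midpoint Ī = (1600 + 1840)/2 = 1720.
η = (ΔQ/Q̄) ÷ (ΔI/Ī) = (-213.8/728.4) ÷ (240/1720) = -2.10.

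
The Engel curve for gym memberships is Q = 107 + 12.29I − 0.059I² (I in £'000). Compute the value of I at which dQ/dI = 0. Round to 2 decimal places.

104.15

dQ/dI = 12.29 − 0.118I.
The good is inferior where dQ/dI < 0. Setting dQ/dI = 0 gives I = 12.29 / 0.118 = 104.15.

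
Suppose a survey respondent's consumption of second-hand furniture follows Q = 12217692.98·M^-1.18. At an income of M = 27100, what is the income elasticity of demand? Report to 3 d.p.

For Q = A·M^β the income elasticity is constant and equal to β.
Here β = -1.18, so η = -1.180.

-1.180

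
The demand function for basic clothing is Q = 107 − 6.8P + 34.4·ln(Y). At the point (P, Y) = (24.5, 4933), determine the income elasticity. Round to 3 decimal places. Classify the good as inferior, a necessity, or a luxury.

At P = 24.5, Y = 4933: Q = 232.927.
Holding P constant, ∂Q/∂Y = 34.4/Y = 0.00697344.
η_Y = (∂Q/∂Y)·(Y/Q) = 0.00697344 × (4933/232.927) = 0.148.
Since 0 < η < 1, this is a necessity.

0.148 (necessity)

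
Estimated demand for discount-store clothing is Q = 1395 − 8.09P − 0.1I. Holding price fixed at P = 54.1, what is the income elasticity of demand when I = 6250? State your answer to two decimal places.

At P = 54.1, I = 6250: Q = 332.331.
Holding P constant, ∂Q/∂I = −0.1.
η_I = (∂Q/∂I)·(I/Q) = -0.1 × (6250/332.331) = -1.88.

-1.88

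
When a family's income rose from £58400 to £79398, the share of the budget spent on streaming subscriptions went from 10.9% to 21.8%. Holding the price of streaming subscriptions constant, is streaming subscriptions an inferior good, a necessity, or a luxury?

The budget share rises as income rises, so η > 1.

luxury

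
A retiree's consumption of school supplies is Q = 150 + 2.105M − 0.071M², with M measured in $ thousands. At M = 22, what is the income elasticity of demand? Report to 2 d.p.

-0.14

At M = 22: Q = 161.9460.
dQ/dM = 2.105 − 0.142M = -1.01900.
η = (dQ/dM)·(M/Q) = -1.01900 × (22/161.9460) = -0.14.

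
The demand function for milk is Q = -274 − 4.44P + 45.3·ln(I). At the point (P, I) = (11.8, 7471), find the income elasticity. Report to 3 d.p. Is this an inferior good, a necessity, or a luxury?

At P = 11.8, I = 7471: Q = 77.629.
Holding P constant, ∂Q/∂I = 45.3/I = 0.00606345.
η_I = (∂Q/∂I)·(I/Q) = 0.00606345 × (7471/77.629) = 0.584.
Since 0 < η < 1, this is a necessity.

0.584 (necessity)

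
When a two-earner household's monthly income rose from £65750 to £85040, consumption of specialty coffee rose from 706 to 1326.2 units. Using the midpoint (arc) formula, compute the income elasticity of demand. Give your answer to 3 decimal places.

ΔQ = 1326.2 − 706 = 620.2; midpoint Q̄ = (706 + 1326.2)/2 = 1016.1.
ΔI = 85040 − 65750 = 19290; midpoint Ī = (65750 + 85040)/2 = 75395.
η = (ΔQ/Q̄) ÷ (ΔI/Ī) = (620.2/1016.1) ÷ (19290/75395) = 2.386.

2.386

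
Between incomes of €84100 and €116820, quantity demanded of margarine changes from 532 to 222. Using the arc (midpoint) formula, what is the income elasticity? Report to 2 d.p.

-2.52

ΔQ = 222 − 532 = -310; midpoint Q̄ = (532 + 222)/2 = 377.
ΔI = 116820 − 84100 = 32720; midpoint Ī = (84100 + 116820)/2 = 100460.
η = (ΔQ/Q̄) ÷ (ΔI/Ī) = (-310/377) ÷ (32720/100460) = -2.52.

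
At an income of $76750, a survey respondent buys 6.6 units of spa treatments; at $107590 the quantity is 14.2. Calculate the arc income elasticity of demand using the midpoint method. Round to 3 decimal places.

ΔQ = 14.2 − 6.6 = 7.6; midpoint Q̄ = (6.6 + 14.2)/2 = 10.4.
ΔI = 107590 − 76750 = 30840; midpoint Ī = (76750 + 107590)/2 = 92170.
η = (ΔQ/Q̄) ÷ (ΔI/Ī) = (7.6/10.4) ÷ (30840/92170) = 2.184.

2.184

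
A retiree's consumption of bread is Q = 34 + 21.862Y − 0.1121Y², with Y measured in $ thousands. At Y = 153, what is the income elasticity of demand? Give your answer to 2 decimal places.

-2.52

At Y = 153: Q = 754.7371.
dQ/dY = 21.862 − 0.2242Y = -12.44060.
η = (dQ/dY)·(Y/Q) = -12.44060 × (153/754.7371) = -2.52.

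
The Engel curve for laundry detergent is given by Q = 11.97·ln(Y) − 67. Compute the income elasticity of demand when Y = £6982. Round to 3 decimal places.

0.307

At Y = 6982: Q = 38.948.
dQ/dY = 11.97/Y = 0.00171441 at this income.
η = (dQ/dY)·(Y/Q) = 0.00171441 × (6982/38.948) = 0.307.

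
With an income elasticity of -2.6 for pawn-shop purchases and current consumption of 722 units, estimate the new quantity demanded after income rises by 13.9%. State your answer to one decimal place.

%ΔQ ≈ η × %ΔI = -2.6 × 13.9% = -36.14%.
New Q ≈ 722 × (1 − 0.3614) = 461.1.

461.1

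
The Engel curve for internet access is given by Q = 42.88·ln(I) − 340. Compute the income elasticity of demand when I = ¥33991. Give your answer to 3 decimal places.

At I = 33991: Q = 107.404.
dQ/dI = 42.88/I = 0.00126151 at this income.
η = (dQ/dI)·(I/Q) = 0.00126151 × (33991/107.404) = 0.399.

0.399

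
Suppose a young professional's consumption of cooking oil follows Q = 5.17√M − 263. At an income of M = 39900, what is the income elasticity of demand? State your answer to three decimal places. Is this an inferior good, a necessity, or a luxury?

0.671 (necessity)

At M = 39900: Q = 769.707.
dQ/dM = 5.17/(2√M) = 0.0129412 at this income.
η = (dQ/dM)·(M/Q) = 0.0129412 × (39900/769.707) = 0.671.
Since 0 < η < 1, the good is a necessity.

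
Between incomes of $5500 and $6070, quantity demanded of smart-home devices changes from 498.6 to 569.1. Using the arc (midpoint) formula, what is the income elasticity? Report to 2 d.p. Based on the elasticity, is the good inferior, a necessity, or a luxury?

1.34 (luxury)

ΔQ = 569.1 − 498.6 = 70.5; midpoint Q̄ = (498.6 + 569.1)/2 = 533.85.
ΔI = 6070 − 5500 = 570; midpoint Ī = (5500 + 6070)/2 = 5785.
η = (ΔQ/Q̄) ÷ (ΔI/Ī) = (70.5/533.85) ÷ (570/5785) = 1.34.
η > 1 ⇒ luxury.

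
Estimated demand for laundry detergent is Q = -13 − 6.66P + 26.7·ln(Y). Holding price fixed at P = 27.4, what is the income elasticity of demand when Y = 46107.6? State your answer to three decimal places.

At P = 27.4, Y = 46107.6: Q = 91.240.
Holding P constant, ∂Q/∂Y = 26.7/Y = 0.00057908.
η_Y = (∂Q/∂Y)·(Y/Q) = 0.00057908 × (46107.6/91.240) = 0.293.

0.293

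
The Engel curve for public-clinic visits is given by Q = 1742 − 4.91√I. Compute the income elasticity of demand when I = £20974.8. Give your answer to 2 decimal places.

-0.34

At I = 20974.8: Q = 1030.900.
dQ/dI = -4.91/(2√I) = -0.0169513 at this income.
η = (dQ/dI)·(I/Q) = -0.0169513 × (20974.8/1030.900) = -0.34.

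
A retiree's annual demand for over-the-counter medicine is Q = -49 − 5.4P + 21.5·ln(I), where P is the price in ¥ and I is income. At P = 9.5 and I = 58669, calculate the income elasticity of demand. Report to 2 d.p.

At P = 9.5, I = 58669: Q = 135.763.
Holding P constant, ∂Q/∂I = 21.5/I = 0.000366463.
η_I = (∂Q/∂I)·(I/Q) = 0.000366463 × (58669/135.763) = 0.16.

0.16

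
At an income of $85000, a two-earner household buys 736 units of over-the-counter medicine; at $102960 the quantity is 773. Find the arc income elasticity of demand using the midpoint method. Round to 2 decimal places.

ΔQ = 773 − 736 = 37; midpoint Q̄ = (736 + 773)/2 = 754.5.
ΔI = 102960 − 85000 = 17960; midpoint Ī = (85000 + 102960)/2 = 93980.
η = (ΔQ/Q̄) ÷ (ΔI/Ī) = (37/754.5) ÷ (17960/93980) = 0.26.

0.26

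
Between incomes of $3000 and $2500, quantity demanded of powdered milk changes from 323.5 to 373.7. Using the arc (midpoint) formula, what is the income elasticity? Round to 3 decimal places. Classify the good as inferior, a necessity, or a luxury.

ΔQ = 373.7 − 323.5 = 50.2; midpoint Q̄ = (323.5 + 373.7)/2 = 348.6.
ΔI = 2500 − 3000 = -500; midpoint Ī = (3000 + 2500)/2 = 2750.
η = (ΔQ/Q̄) ÷ (ΔI/Ī) = (50.2/348.6) ÷ (-500/2750) = -0.792.
η < 0 ⇒ inferior good.

-0.792 (inferior good)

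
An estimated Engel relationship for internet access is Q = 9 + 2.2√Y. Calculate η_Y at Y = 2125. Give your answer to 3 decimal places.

At Y = 2125: Q = 110.415.
dQ/dY = 2.2/(2√Y) = 0.0238624 at this income.
η = (dQ/dY)·(Y/Q) = 0.0238624 × (2125/110.415) = 0.459.

0.459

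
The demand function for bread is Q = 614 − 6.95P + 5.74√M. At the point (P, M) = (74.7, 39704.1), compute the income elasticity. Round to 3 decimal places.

0.462

At P = 74.7, M = 39704.1: Q = 1238.581.
Holding P constant, ∂Q/∂M = 5.74/(2√M) = 0.0144034.
η_M = (∂Q/∂M)·(M/Q) = 0.0144034 × (39704.1/1238.581) = 0.462.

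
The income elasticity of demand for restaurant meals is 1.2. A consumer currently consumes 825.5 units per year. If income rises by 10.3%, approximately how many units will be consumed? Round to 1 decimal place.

927.5

%ΔQ ≈ η × %ΔI = 1.2 × 10.3% = 12.36%.
New Q ≈ 825.5 × (1 + 0.1236) = 927.5.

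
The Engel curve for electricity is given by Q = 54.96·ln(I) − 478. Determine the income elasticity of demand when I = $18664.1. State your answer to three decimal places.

0.879

At I = 18664.1: Q = 62.496.
dQ/dI = 54.96/I = 0.00294469 at this income.
η = (dQ/dI)·(I/Q) = 0.00294469 × (18664.1/62.496) = 0.879.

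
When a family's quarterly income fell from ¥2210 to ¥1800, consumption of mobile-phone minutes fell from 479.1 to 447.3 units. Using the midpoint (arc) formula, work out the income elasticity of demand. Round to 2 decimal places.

ΔQ = 447.3 − 479.1 = -31.8; midpoint Q̄ = (479.1 + 447.3)/2 = 463.2.
ΔI = 1800 − 2210 = -410; midpoint Ī = (2210 + 1800)/2 = 2005.
η = (ΔQ/Q̄) ÷ (ΔI/Ī) = (-31.8/463.2) ÷ (-410/2005) = 0.34.

0.34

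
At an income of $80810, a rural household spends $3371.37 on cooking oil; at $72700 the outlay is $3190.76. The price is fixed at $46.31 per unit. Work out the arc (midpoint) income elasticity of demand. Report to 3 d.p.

With a constant price, Q₁ = 3371.37/46.31 = 72.800 and Q₂ = 3190.76/46.31 = 68.900 (equivalently, work directly with expenditure since P cancels).
Midpoint %ΔQ = (3190.76 − 3371.37)/3281.07 = -0.05505; midpoint %ΔI = (72700 − 80810)/76755 = -0.10566.
η = -0.05505 / -0.10566 = 0.521.

0.521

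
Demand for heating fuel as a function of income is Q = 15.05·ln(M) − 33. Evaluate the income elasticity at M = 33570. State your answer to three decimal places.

At M = 33570: Q = 123.842.
dQ/dM = 15.05/M = 0.000448317 at this income.
η = (dQ/dM)·(M/Q) = 0.000448317 × (33570/123.842) = 0.122.

0.122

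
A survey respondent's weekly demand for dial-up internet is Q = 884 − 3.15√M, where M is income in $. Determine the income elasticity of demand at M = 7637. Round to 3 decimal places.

At M = 7637: Q = 608.722.
dQ/dM = -3.15/(2√M) = -0.0180227 at this income.
η = (dQ/dM)·(M/Q) = -0.0180227 × (7637/608.722) = -0.226.

-0.226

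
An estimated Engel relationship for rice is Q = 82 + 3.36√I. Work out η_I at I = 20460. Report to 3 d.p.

0.427

At I = 20460: Q = 562.609.
dQ/dI = 3.36/(2√I) = 0.0117451 at this income.
η = (dQ/dI)·(I/Q) = 0.0117451 × (20460/562.609) = 0.427.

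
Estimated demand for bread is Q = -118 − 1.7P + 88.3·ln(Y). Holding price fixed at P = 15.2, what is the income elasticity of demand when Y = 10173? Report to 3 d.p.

At P = 15.2, Y = 10173: Q = 670.948.
Holding P constant, ∂Q/∂Y = 88.3/Y = 0.00867984.
η_Y = (∂Q/∂Y)·(Y/Q) = 0.00867984 × (10173/670.948) = 0.132.

0.132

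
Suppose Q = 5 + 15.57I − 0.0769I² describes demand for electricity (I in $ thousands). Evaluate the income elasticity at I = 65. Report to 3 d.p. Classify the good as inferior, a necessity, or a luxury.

0.523 (necessity)

At I = 65: Q = 692.1475.
dQ/dI = 15.57 − 0.1538I = 5.57300.
η = (dQ/dI)·(I/Q) = 5.57300 × (65/692.1475) = 0.523.
0 < η < 1 ⇒ necessity.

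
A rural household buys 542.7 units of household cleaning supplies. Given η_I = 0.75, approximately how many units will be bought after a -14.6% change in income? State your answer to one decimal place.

483.3

%ΔQ ≈ η × %ΔI = 0.75 × (-14.6%) = -10.95%.
New Q ≈ 542.7 × (1 − 0.1095) = 483.3.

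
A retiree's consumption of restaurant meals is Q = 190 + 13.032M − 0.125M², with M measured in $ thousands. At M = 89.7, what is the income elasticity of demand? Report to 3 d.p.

-2.385

At M = 89.7: Q = 353.2091.
dQ/dM = 13.032 − 0.25M = -9.39300.
η = (dQ/dM)·(M/Q) = -9.39300 × (89.7/353.2091) = -2.385.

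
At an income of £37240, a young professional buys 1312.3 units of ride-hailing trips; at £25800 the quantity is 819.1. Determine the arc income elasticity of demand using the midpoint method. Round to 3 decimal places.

1.275

ΔQ = 819.1 − 1312.3 = -493.2; midpoint Q̄ = (1312.3 + 819.1)/2 = 1065.7.
ΔI = 25800 − 37240 = -11440; midpoint Ī = (37240 + 25800)/2 = 31520.
η = (ΔQ/Q̄) ÷ (ΔI/Ī) = (-493.2/1065.7) ÷ (-11440/31520) = 1.275.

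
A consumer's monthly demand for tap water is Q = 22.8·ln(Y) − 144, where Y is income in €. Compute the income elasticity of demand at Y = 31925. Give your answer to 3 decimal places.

At Y = 31925: Q = 92.462.
dQ/dY = 22.8/Y = 0.000714174 at this income.
η = (dQ/dY)·(Y/Q) = 0.000714174 × (31925/92.462) = 0.247.

0.247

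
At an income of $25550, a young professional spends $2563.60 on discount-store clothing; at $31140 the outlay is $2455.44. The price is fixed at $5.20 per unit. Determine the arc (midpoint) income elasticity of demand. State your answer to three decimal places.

-0.219

With a constant price, Q₁ = 2563.60/5.20 = 493.000 and Q₂ = 2455.44/5.20 = 472.200 (equivalently, work directly with expenditure since P cancels).
Midpoint %ΔQ = (2455.44 − 2563.60)/2509.52 = -0.04310; midpoint %ΔI = (31140 − 25550)/28345 = 0.19721.
η = -0.04310 / 0.19721 = -0.219.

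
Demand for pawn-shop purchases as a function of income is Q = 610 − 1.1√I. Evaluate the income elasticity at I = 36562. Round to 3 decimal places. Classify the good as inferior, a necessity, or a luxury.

At I = 36562: Q = 399.667.
dQ/dI = -1.1/(2√I) = -0.00287639 at this income.
η = (dQ/dI)·(I/Q) = -0.00287639 × (36562/399.667) = -0.263.
Since η < 0, the good is an inferior good.

-0.263 (inferior good)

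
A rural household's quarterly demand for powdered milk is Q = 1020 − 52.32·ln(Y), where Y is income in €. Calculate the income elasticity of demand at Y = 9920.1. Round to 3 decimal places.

At Y = 9920.1: Q = 538.535.
dQ/dY = -52.32/Y = -0.00527414 at this income.
η = (dQ/dY)·(Y/Q) = -0.00527414 × (9920.1/538.535) = -0.097.

-0.097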